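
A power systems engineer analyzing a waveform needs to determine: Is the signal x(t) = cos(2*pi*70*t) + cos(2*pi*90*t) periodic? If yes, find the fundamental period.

f1 = 70 Hz, f2 = 90 Hz
Period T1 = 1/70, T2 = 1/90
Ratio T1/T2 = 90/70, which is rational.
The signal is periodic with fundamental period T = 1/GCD(70,90) = 1/10 s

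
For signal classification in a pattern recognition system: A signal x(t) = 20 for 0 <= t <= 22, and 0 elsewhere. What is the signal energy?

Energy = integral of |x(t)|^2 dt over the signal duration
= 20^2 * 22 = 400 * 22 = 8800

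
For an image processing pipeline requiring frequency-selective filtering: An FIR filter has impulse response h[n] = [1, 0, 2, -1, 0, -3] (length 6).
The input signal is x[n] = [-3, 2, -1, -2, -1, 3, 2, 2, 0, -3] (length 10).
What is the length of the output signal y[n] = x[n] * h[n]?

For linear convolution, the output length is:
len(y) = len(x) + len(h) - 1 = 10 + 6 - 1 = 15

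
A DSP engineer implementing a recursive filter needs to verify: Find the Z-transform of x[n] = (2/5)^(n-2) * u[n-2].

Time-shifting property: if X(z) = Z{x[n]}, then Z{x[n-d]} = z^(-d) * X(z)
X(z) = z/(z - 2/5) for x[n] = (2/5)^n * u[n]
Z{x[n-2]} = z^(-2) * z/(z - 2/5) = z^(-1)/(z - 2/5)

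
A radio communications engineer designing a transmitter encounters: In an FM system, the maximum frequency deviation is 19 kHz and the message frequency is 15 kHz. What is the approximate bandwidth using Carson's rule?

Carson's rule: BW = 2*(delta_f + f_m)
= 2*(19 + 15) kHz = 68 kHz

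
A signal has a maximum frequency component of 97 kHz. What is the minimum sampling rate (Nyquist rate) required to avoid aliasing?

By the Nyquist-Shannon sampling theorem,
the minimum sampling rate (Nyquist rate) must be at least 2 * f_max.
Nyquist rate = 2 * 97 kHz = 194 kHz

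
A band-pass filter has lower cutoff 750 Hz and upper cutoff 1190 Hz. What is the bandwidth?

Bandwidth = f_high - f_low
= 1190 Hz - 750 Hz = 440 Hz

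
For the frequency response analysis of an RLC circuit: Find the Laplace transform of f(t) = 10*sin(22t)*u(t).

Standard pair: sin(wt)*u(t) <-> w/(s^2+w^2)
With w = 22: L{10*sin(22t)*u(t)} = 220/(s^2+484)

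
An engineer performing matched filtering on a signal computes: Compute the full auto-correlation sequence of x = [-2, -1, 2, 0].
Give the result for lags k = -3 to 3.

r_xx[k] = sum_m x[m]*x[m+k], indexed from 0, for k = -3 to 3:
  r_xx[-3] = x[3]*x[0] = 0
  r_xx[-2] = x[2]*x[0] + x[3]*x[1] = -4
  r_xx[-1] = x[1]*x[0] + x[2]*x[1] + x[3]*x[2] = 0
  r_xx[0] = x[0]*x[0] + x[1]*x[1] + x[2]*x[2] + x[3]*x[3] = 9
  r_xx[1] = x[0]*x[1] + x[1]*x[2] + x[2]*x[3] = 0
  r_xx[2] = x[0]*x[2] + x[1]*x[3] = -4
  r_xx[3] = x[0]*x[3] = 0
r_xx = [0, -4, 0, 9, 0, -4, 0]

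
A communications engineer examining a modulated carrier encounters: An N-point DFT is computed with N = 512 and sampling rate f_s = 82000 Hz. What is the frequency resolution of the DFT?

DFT frequency resolution = f_s / N
= 82000 / 512 = 5125/32 Hz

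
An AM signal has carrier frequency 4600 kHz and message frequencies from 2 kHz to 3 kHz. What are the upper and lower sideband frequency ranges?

Upper sideband (USB) = fc + [fm_low, fm_high] = 4600 + [2, 3] = [4602, 4603] kHz
Lower sideband (LSB) = fc - [fm_high, fm_low] = 4600 - [3, 2] = [4597, 4598] kHz
Total occupied spectrum: 4597 kHz to 4603 kHz (plus carrier at 4600 kHz)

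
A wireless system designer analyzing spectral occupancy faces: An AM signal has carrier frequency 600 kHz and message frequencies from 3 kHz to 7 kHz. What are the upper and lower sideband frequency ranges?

Upper sideband (USB) = fc + [fm_low, fm_high] = 600 + [3, 7] = [603, 607] kHz
Lower sideband (LSB) = fc - [fm_high, fm_low] = 600 - [7, 3] = [593, 597] kHz
Total occupied spectrum: 593 kHz to 607 kHz (plus carrier at 600 kHz)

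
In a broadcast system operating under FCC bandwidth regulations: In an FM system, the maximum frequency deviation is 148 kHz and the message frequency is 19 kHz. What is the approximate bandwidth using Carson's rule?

Carson's rule: BW = 2*(delta_f + f_m)
= 2*(148 + 19) kHz = 334 kHz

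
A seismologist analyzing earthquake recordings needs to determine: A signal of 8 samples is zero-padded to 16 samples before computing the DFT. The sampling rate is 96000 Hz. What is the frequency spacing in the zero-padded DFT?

Original DFT: N = 8, resolution = f_s/N = 96000/8 = 12000 Hz
Zero-padded DFT: N = 16, resolution = f_s/N = 96000/16 = 6000 Hz
Zero-padding interpolates the spectrum (finer frequency grid)
but does NOT improve the true spectral resolution (ability to resolve close frequencies).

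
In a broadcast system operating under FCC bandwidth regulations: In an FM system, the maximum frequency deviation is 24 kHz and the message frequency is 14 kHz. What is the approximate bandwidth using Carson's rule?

Carson's rule: BW = 2*(delta_f + f_m)
= 2*(24 + 14) kHz = 76 kHz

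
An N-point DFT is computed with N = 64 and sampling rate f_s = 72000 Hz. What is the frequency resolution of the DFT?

DFT frequency resolution = f_s / N
= 72000 / 64 = 1125 Hz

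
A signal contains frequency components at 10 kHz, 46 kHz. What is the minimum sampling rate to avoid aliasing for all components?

The highest frequency component is f_max = 46 kHz.
Nyquist rate = 2 * f_max = 2 * 46 kHz = 92 kHz.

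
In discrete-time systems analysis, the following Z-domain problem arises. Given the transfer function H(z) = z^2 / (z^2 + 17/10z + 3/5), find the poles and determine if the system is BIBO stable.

Poles are roots of the denominator: z^2 + 17/10z + 3/5 = 0.
Quadratic formula: z = [-(17/10) +/- sqrt((17/10)^2 - 4*(3/5))] / 2
Discriminant = 289/100 - 12/5 = 49/100; sqrt = 7/10.
z = (-17/10 +/- 7/10) / 2 => z = -1/2 or z = -6/5.
|p1| = 6/5, |p2| = 1/2.
For BIBO stability, all poles must lie inside the unit circle (|p| < 1).
System is UNSTABLE since at least one |p| >= 1.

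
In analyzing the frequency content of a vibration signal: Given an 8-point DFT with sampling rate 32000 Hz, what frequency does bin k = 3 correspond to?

The frequency of DFT bin k is: f_k = k * f_s / N
f_3 = 3 * 32000 / 8 = 12000 Hz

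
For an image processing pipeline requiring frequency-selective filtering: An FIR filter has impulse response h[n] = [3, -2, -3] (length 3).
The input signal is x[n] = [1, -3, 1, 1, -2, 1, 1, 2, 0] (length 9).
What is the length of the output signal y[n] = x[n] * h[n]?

For linear convolution, the output length is:
len(y) = len(x) + len(h) - 1 = 9 + 3 - 1 = 11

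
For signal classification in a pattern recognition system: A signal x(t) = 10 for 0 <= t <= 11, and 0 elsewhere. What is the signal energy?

Energy = integral of |x(t)|^2 dt over the signal duration
= 10^2 * 11 = 100 * 11 = 1100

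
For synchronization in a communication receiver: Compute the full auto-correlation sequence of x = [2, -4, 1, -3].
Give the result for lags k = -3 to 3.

r_xx[k] = sum_m x[m]*x[m+k], indexed from 0, for k = -3 to 3:
  r_xx[-3] = x[3]*x[0] = -6
  r_xx[-2] = x[2]*x[0] + x[3]*x[1] = 14
  r_xx[-1] = x[1]*x[0] + x[2]*x[1] + x[3]*x[2] = -15
  r_xx[0] = x[0]*x[0] + x[1]*x[1] + x[2]*x[2] + x[3]*x[3] = 30
  r_xx[1] = x[0]*x[1] + x[1]*x[2] + x[2]*x[3] = -15
  r_xx[2] = x[0]*x[2] + x[1]*x[3] = 14
  r_xx[3] = x[0]*x[3] = -6
r_xx = [-6, 14, -15, 30, -15, 14, -6]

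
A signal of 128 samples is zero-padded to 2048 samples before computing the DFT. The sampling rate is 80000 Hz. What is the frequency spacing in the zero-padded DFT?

Original DFT: N = 128, resolution = f_s/N = 80000/128 = 625 Hz
Zero-padded DFT: N = 2048, resolution = f_s/N = 80000/2048 = 625/16 Hz
Zero-padding interpolates the spectrum (finer frequency grid)
but does NOT improve the true spectral resolution (ability to resolve close frequencies).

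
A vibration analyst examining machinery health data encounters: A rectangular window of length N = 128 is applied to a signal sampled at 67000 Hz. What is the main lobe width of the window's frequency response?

For a rectangular window of length N,
the main lobe width in frequency is 2*f_s/N.
= 2*67000/128 = 8375/8 Hz
This determines the minimum frequency separation for resolving two sinusoids.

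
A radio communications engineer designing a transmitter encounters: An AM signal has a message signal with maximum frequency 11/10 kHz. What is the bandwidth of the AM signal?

In AM (double-sideband), the bandwidth is twice the message frequency.
BW = 2 * f_m = 2 * 11/10 kHz = 11/5 kHz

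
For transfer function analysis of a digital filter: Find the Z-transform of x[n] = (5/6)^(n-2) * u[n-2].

Time-shifting property: if X(z) = Z{x[n]}, then Z{x[n-d]} = z^(-d) * X(z)
X(z) = z/(z - 5/6) for x[n] = (5/6)^n * u[n]
Z{x[n-2]} = z^(-2) * z/(z - 5/6) = z^(-1)/(z - 5/6)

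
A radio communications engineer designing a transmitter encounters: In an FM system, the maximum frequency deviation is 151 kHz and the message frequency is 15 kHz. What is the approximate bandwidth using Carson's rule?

Carson's rule: BW = 2*(delta_f + f_m)
= 2*(151 + 15) kHz = 332 kHz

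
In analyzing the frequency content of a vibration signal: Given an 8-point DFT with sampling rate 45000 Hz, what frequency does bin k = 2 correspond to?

The frequency of DFT bin k is: f_k = k * f_s / N
f_2 = 2 * 45000 / 8 = 11250 Hz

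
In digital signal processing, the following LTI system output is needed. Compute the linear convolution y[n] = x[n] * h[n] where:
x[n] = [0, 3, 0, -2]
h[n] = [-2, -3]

y[n] = sum_k x[k]*h[n-k]. Output length = len(x) + len(h) - 1 = 4 + 2 - 1 = 5.
y[0] = 0*-2 = 0
y[1] = 3*-2 + 0*-3 = -6
y[2] = 0*-2 + 3*-3 = -9
y[3] = -2*-2 + 0*-3 = 4
y[4] = -2*-3 = 6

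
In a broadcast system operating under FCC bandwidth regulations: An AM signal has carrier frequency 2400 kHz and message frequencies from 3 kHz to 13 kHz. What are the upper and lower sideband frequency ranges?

Upper sideband (USB) = fc + [fm_low, fm_high] = 2400 + [3, 13] = [2403, 2413] kHz
Lower sideband (LSB) = fc - [fm_high, fm_low] = 2400 - [13, 3] = [2387, 2397] kHz
Total occupied spectrum: 2387 kHz to 2413 kHz (plus carrier at 2400 kHz)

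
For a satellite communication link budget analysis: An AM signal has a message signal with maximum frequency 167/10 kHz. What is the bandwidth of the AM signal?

In AM (double-sideband), the bandwidth is twice the message frequency.
BW = 2 * f_m = 2 * 167/10 kHz = 167/5 kHz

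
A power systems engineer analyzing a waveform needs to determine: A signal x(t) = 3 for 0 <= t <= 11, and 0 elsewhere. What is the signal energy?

Energy = integral of |x(t)|^2 dt over the signal duration
= 3^2 * 11 = 9 * 11 = 99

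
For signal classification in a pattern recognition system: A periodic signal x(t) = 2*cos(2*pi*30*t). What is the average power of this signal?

Average power of A*cos(wt) is A^2/2.
P = 2^2 / 2 = 4/2 = 2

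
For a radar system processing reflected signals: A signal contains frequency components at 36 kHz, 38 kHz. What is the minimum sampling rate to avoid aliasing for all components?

The highest frequency component is f_max = 38 kHz.
Nyquist rate = 2 * f_max = 2 * 38 kHz = 76 kHz.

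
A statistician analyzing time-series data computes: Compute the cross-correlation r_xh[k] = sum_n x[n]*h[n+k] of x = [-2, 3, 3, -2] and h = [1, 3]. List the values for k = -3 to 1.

Both sequences indexed from 0 and zero outside their support.
Lags with overlap: k = -3 to 1.
  r_xh[-3] = x[3]*h[0] = -2
  r_xh[-2] = x[2]*h[0] + x[3]*h[1] = -3
  r_xh[-1] = x[1]*h[0] + x[2]*h[1] = 12
  r_xh[0] = x[0]*h[0] + x[1]*h[1] = 7
  r_xh[1] = x[0]*h[1] = -6
r_xh = [-2, -3, 12, 7, -6] (for k = -3, ..., 1)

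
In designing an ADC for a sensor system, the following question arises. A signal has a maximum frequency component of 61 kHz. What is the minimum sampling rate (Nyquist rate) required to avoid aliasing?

By the Nyquist-Shannon sampling theorem,
the minimum sampling rate (Nyquist rate) must be at least 2 * f_max.
Nyquist rate = 2 * 61 kHz = 122 kHz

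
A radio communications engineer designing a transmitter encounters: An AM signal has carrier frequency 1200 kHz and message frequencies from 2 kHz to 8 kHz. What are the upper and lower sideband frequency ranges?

Upper sideband (USB) = fc + [fm_low, fm_high] = 1200 + [2, 8] = [1202, 1208] kHz
Lower sideband (LSB) = fc - [fm_high, fm_low] = 1200 - [8, 2] = [1192, 1198] kHz
Total occupied spectrum: 1192 kHz to 1208 kHz (plus carrier at 1200 kHz)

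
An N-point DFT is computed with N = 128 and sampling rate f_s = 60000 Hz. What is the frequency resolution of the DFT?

DFT frequency resolution = f_s / N
= 60000 / 128 = 1875/4 Hz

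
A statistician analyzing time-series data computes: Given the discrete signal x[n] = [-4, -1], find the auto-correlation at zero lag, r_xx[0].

The auto-correlation at zero lag r_xx[0] equals the signal energy.
r_xx[0] = sum of x[n]^2 = (-4)^2 + (-1)^2
= 16 + 1 = 17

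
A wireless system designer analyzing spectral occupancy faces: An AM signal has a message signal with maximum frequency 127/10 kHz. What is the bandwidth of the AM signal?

In AM (double-sideband), the bandwidth is twice the message frequency.
BW = 2 * f_m = 2 * 127/10 kHz = 127/5 kHz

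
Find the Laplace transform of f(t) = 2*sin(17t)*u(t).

Standard pair: sin(wt)*u(t) <-> w/(s^2+w^2)
With w = 17: L{2*sin(17t)*u(t)} = 34/(s^2+289)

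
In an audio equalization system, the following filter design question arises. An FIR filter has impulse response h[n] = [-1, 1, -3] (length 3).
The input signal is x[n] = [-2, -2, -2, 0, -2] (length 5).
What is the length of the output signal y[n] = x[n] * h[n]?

For linear convolution, the output length is:
len(y) = len(x) + len(h) - 1 = 5 + 3 - 1 = 7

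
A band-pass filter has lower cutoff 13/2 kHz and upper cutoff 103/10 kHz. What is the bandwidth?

Bandwidth = f_high - f_low
= 103/10 kHz - 13/2 kHz = 19/5 kHz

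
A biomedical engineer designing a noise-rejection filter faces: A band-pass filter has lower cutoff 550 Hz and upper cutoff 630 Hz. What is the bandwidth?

Bandwidth = f_high - f_low
= 630 Hz - 550 Hz = 80 Hz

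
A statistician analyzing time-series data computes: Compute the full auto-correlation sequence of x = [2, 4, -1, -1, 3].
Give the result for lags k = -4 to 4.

r_xx[k] = sum_m x[m]*x[m+k], indexed from 0, for k = -4 to 4:
  r_xx[-4] = x[4]*x[0] = 6
  r_xx[-3] = x[3]*x[0] + x[4]*x[1] = 10
  r_xx[-2] = x[2]*x[0] + x[3]*x[1] + x[4]*x[2] = -9
  r_xx[-1] = x[1]*x[0] + x[2]*x[1] + x[3]*x[2] + x[4]*x[3] = 2
  r_xx[0] = x[0]*x[0] + x[1]*x[1] + x[2]*x[2] + x[3]*x[3] + x[4]*x[4] = 31
  r_xx[1] = x[0]*x[1] + x[1]*x[2] + x[2]*x[3] + x[3]*x[4] = 2
  r_xx[2] = x[0]*x[2] + x[1]*x[3] + x[2]*x[4] = -9
  r_xx[3] = x[0]*x[3] + x[1]*x[4] = 10
  r_xx[4] = x[0]*x[4] = 6
r_xx = [6, 10, -9, 2, 31, 2, -9, 10, 6]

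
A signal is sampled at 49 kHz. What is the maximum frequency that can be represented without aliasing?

The maximum frequency that can be represented without aliasing
is the Nyquist frequency: f_max = f_s / 2 = 49 kHz / 2 = 49/2 kHz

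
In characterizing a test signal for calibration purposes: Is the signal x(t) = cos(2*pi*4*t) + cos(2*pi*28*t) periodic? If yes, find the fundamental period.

f1 = 4 Hz, f2 = 28 Hz
Period T1 = 1/4, T2 = 1/28
Ratio T1/T2 = 28/4, which is rational.
The signal is periodic with fundamental period T = 1/GCD(4,28) = 1/4 s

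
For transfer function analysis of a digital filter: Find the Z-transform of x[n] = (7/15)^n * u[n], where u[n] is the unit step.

The Z-transform of a^n * u[n] is z/(z-a) for |z| > |a|.
Here a = 7/15, so X(z) = z/(z - (7/15)) = 15z/(15z - 7)
ROC: |z| > 7/15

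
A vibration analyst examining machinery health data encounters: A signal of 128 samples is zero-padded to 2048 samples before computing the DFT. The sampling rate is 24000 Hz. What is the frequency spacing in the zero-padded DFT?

Original DFT: N = 128, resolution = f_s/N = 24000/128 = 375/2 Hz
Zero-padded DFT: N = 2048, resolution = f_s/N = 24000/2048 = 375/32 Hz
Zero-padding interpolates the spectrum (finer frequency grid)
but does NOT improve the true spectral resolution (ability to resolve close frequencies).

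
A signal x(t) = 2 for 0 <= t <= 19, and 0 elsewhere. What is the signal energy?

Energy = integral of |x(t)|^2 dt over the signal duration
= 2^2 * 19 = 4 * 19 = 76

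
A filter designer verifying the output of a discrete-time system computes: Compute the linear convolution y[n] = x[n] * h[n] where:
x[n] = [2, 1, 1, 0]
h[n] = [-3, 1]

y[n] = sum_k x[k]*h[n-k]. Output length = len(x) + len(h) - 1 = 4 + 2 - 1 = 5.
y[0] = 2*-3 = -6
y[1] = 1*-3 + 2*1 = -1
y[2] = 1*-3 + 1*1 = -2
y[3] = 0*-3 + 1*1 = 1
y[4] = 0*1 = 0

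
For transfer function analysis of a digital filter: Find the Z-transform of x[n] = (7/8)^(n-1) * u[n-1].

Time-shifting property: if X(z) = Z{x[n]}, then Z{x[n-d]} = z^(-d) * X(z)
X(z) = z/(z - 7/8) for x[n] = (7/8)^n * u[n]
Z{x[n-1]} = z^(-1) * z/(z - 7/8) = 1/(z - 7/8)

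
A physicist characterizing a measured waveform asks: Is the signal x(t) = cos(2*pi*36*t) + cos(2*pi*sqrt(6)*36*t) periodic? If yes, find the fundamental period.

f1 = 36 Hz, f2 = 36*sqrt(6) Hz
Ratio f2/f1 = sqrt(6), which is irrational.
Since the frequency ratio is irrational, no common period exists.
The signal is not periodic.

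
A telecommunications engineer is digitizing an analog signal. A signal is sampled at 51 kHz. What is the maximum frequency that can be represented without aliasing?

The maximum frequency that can be represented without aliasing
is the Nyquist frequency: f_max = f_s / 2 = 51 kHz / 2 = 51/2 kHz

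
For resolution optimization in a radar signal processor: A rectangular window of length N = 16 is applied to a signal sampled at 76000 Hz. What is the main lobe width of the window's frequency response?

For a rectangular window of length N,
the main lobe width in frequency is 2*f_s/N.
= 2*76000/16 = 9500 Hz
This determines the minimum frequency separation for resolving two sinusoids.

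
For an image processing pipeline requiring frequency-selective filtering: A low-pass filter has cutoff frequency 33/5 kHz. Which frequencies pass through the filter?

A low-pass filter passes all frequencies below the cutoff frequency 33/5 kHz and attenuates higher frequencies.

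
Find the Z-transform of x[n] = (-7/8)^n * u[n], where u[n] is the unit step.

The Z-transform of a^n * u[n] is z/(z-a) for |z| > |a|.
Here a = -7/8, so X(z) = z/(z - (-7/8)) = 8z/(8z + 7)
ROC: |z| > 7/8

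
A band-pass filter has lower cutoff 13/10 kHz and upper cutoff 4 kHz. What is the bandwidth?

Bandwidth = f_high - f_low
= 4 kHz - 13/10 kHz = 27/10 kHz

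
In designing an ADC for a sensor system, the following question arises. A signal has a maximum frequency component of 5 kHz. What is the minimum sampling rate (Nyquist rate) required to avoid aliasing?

By the Nyquist-Shannon sampling theorem,
the minimum sampling rate (Nyquist rate) must be at least 2 * f_max.
Nyquist rate = 2 * 5 kHz = 10 kHz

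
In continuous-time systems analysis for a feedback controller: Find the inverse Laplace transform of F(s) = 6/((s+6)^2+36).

Standard pair: w/((s+a)^2+w^2) <-> e^(-at)*sin(wt)*u(t)
With a=6, w=6: f(t) = e^(-6t)*sin(6t)*u(t)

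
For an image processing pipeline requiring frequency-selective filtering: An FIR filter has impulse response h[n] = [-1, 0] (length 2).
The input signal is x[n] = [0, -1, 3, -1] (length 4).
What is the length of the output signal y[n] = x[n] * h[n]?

For linear convolution, the output length is:
len(y) = len(x) + len(h) - 1 = 4 + 2 - 1 = 5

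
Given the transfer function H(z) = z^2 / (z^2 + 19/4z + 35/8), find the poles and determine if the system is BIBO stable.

Poles are roots of the denominator: z^2 + 19/4z + 35/8 = 0.
Quadratic formula: z = [-(19/4) +/- sqrt((19/4)^2 - 4*(35/8))] / 2
Discriminant = 361/16 - 35/2 = 81/16; sqrt = 9/4.
z = (-19/4 +/- 9/4) / 2 => z = -5/4 or z = -7/2.
|p1| = 7/2, |p2| = 5/4.
For BIBO stability, all poles must lie inside the unit circle (|p| < 1).
System is UNSTABLE since at least one |p| >= 1.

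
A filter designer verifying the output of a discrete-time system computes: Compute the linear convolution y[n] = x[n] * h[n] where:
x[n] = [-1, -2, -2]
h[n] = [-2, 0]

y[n] = sum_k x[k]*h[n-k]. Output length = len(x) + len(h) - 1 = 3 + 2 - 1 = 4.
y[0] = -1*-2 = 2
y[1] = -2*-2 + -1*0 = 4
y[2] = -2*-2 + -2*0 = 4
y[3] = -2*0 = 0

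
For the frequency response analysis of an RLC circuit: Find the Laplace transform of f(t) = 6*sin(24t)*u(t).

Standard pair: sin(wt)*u(t) <-> w/(s^2+w^2)
With w = 24: L{6*sin(24t)*u(t)} = 144/(s^2+576)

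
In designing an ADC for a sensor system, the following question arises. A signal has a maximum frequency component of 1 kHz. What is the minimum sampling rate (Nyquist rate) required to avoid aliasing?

By the Nyquist-Shannon sampling theorem,
the minimum sampling rate (Nyquist rate) must be at least 2 * f_max.
Nyquist rate = 2 * 1 kHz = 2 kHz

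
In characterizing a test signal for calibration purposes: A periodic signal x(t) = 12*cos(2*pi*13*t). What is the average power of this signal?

Average power of A*cos(wt) is A^2/2.
P = 12^2 / 2 = 144/2 = 72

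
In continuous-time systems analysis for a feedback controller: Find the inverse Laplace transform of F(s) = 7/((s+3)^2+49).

Standard pair: w/((s+a)^2+w^2) <-> e^(-at)*sin(wt)*u(t)
With a=3, w=7: f(t) = e^(-3t)*sin(7t)*u(t)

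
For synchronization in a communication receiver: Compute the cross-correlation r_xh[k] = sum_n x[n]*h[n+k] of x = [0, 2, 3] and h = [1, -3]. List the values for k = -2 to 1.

Both sequences indexed from 0 and zero outside their support.
Lags with overlap: k = -2 to 1.
  r_xh[-2] = x[2]*h[0] = 3
  r_xh[-1] = x[1]*h[0] + x[2]*h[1] = -7
  r_xh[0] = x[0]*h[0] + x[1]*h[1] = -6
  r_xh[1] = x[0]*h[1] = 0
r_xh = [3, -7, -6, 0] (for k = -2, ..., 1)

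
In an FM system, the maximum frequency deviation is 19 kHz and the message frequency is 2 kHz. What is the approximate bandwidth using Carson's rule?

Carson's rule: BW = 2*(delta_f + f_m)
= 2*(19 + 2) kHz = 42 kHz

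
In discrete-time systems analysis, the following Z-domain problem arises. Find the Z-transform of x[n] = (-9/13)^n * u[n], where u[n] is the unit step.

The Z-transform of a^n * u[n] is z/(z-a) for |z| > |a|.
Here a = -9/13, so X(z) = z/(z - (-9/13)) = 13z/(13z + 9)
ROC: |z| > 9/13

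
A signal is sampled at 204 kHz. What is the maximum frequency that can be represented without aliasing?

The maximum frequency that can be represented without aliasing
is the Nyquist frequency: f_max = f_s / 2 = 204 kHz / 2 = 102 kHz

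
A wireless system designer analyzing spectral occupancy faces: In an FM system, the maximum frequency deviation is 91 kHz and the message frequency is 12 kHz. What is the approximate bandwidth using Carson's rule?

Carson's rule: BW = 2*(delta_f + f_m)
= 2*(91 + 12) kHz = 206 kHz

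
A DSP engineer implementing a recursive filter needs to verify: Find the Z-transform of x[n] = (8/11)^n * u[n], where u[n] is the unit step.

The Z-transform of a^n * u[n] is z/(z-a) for |z| > |a|.
Here a = 8/11, so X(z) = z/(z - (8/11)) = 11z/(11z - 8)
ROC: |z| > 8/11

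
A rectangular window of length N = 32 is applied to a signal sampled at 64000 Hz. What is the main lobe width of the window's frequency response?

For a rectangular window of length N,
the main lobe width in frequency is 2*f_s/N.
= 2*64000/32 = 4000 Hz
This determines the minimum frequency separation for resolving two sinusoids.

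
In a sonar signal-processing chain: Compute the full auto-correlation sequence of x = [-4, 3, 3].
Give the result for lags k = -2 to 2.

r_xx[k] = sum_m x[m]*x[m+k], indexed from 0, for k = -2 to 2:
  r_xx[-2] = x[2]*x[0] = -12
  r_xx[-1] = x[1]*x[0] + x[2]*x[1] = -3
  r_xx[0] = x[0]*x[0] + x[1]*x[1] + x[2]*x[2] = 34
  r_xx[1] = x[0]*x[1] + x[1]*x[2] = -3
  r_xx[2] = x[0]*x[2] = -12
r_xx = [-12, -3, 34, -3, -12]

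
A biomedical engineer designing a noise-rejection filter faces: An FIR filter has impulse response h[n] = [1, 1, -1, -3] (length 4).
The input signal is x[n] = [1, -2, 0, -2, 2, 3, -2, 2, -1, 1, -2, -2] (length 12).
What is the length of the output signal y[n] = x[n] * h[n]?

For linear convolution, the output length is:
len(y) = len(x) + len(h) - 1 = 12 + 4 - 1 = 15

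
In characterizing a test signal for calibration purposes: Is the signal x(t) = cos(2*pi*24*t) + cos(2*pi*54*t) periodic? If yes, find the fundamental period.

f1 = 24 Hz, f2 = 54 Hz
Period T1 = 1/24, T2 = 1/54
Ratio T1/T2 = 54/24, which is rational.
The signal is periodic with fundamental period T = 1/GCD(24,54) = 1/6 s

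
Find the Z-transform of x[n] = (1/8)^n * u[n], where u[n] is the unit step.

The Z-transform of a^n * u[n] is z/(z-a) for |z| > |a|.
Here a = 1/8, so X(z) = z/(z - (1/8)) = 8z/(8z - 1)
ROC: |z| > 1/8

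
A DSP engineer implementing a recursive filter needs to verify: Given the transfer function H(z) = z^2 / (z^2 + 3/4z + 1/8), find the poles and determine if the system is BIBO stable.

Poles are roots of the denominator: z^2 + 3/4z + 1/8 = 0.
Quadratic formula: z = [-(3/4) +/- sqrt((3/4)^2 - 4*(1/8))] / 2
Discriminant = 9/16 - 1/2 = 1/16; sqrt = 1/4.
z = (-3/4 +/- 1/4) / 2 => z = -1/4 or z = -1/2.
|p1| = 1/4, |p2| = 1/2.
For BIBO stability, all poles must lie inside the unit circle (|p| < 1).
System is STABLE since both |p| < 1.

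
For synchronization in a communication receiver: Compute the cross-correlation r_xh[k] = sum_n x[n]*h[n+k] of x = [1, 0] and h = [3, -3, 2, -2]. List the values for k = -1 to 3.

Both sequences indexed from 0 and zero outside their support.
Lags with overlap: k = -1 to 3.
  r_xh[-1] = x[1]*h[0] = 0
  r_xh[0] = x[0]*h[0] + x[1]*h[1] = 3
  r_xh[1] = x[0]*h[1] + x[1]*h[2] = -3
  r_xh[2] = x[0]*h[2] + x[1]*h[3] = 2
  r_xh[3] = x[0]*h[3] = -2
r_xh = [0, 3, -3, 2, -2] (for k = -1, ..., 3)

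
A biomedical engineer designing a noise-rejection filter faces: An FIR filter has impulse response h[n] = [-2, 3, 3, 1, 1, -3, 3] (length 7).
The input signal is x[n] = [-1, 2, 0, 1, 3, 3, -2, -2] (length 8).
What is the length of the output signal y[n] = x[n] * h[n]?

For linear convolution, the output length is:
len(y) = len(x) + len(h) - 1 = 8 + 7 - 1 = 14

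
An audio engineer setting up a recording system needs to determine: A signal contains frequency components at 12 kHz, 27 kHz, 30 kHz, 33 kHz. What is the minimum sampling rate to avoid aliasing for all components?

The highest frequency component is f_max = 33 kHz.
Nyquist rate = 2 * f_max = 2 * 33 kHz = 66 kHz.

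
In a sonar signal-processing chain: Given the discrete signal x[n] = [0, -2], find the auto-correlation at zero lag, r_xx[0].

The auto-correlation at zero lag r_xx[0] equals the signal energy.
r_xx[0] = sum of x[n]^2 = 0^2 + (-2)^2
= 0 + 4 = 4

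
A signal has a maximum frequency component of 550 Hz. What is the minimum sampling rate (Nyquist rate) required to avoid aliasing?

By the Nyquist-Shannon sampling theorem,
the minimum sampling rate (Nyquist rate) must be at least 2 * f_max.
Nyquist rate = 2 * 550 Hz = 1100 Hz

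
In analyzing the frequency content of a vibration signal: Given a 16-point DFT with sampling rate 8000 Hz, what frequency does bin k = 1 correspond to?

The frequency of DFT bin k is: f_k = k * f_s / N
f_1 = 1 * 8000 / 16 = 500 Hz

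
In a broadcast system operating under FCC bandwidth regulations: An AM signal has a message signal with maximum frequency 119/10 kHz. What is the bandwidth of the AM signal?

In AM (double-sideband), the bandwidth is twice the message frequency.
BW = 2 * f_m = 2 * 119/10 kHz = 119/5 kHz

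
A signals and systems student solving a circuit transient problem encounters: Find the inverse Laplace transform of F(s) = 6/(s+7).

Standard pair: k/(s+a) <-> k*e^(-at)*u(t)
With k=6, a=7: f(t) = 6*e^(-7t)*u(t)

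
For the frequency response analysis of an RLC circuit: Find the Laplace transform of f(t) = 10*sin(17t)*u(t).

Standard pair: sin(wt)*u(t) <-> w/(s^2+w^2)
With w = 17: L{10*sin(17t)*u(t)} = 170/(s^2+289)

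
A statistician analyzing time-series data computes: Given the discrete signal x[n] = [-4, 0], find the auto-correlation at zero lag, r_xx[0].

The auto-correlation at zero lag r_xx[0] equals the signal energy.
r_xx[0] = sum of x[n]^2 = (-4)^2 + 0^2
= 16 + 0 = 16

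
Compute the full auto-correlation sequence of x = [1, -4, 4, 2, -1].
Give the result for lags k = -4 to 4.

r_xx[k] = sum_m x[m]*x[m+k], indexed from 0, for k = -4 to 4:
  r_xx[-4] = x[4]*x[0] = -1
  r_xx[-3] = x[3]*x[0] + x[4]*x[1] = 6
  r_xx[-2] = x[2]*x[0] + x[3]*x[1] + x[4]*x[2] = -8
  r_xx[-1] = x[1]*x[0] + x[2]*x[1] + x[3]*x[2] + x[4]*x[3] = -14
  r_xx[0] = x[0]*x[0] + x[1]*x[1] + x[2]*x[2] + x[3]*x[3] + x[4]*x[4] = 38
  r_xx[1] = x[0]*x[1] + x[1]*x[2] + x[2]*x[3] + x[3]*x[4] = -14
  r_xx[2] = x[0]*x[2] + x[1]*x[3] + x[2]*x[4] = -8
  r_xx[3] = x[0]*x[3] + x[1]*x[4] = 6
  r_xx[4] = x[0]*x[4] = -1
r_xx = [-1, 6, -8, -14, 38, -14, -8, 6, -1]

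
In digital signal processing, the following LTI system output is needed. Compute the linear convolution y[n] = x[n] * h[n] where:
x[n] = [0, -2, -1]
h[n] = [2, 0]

y[n] = sum_k x[k]*h[n-k]. Output length = len(x) + len(h) - 1 = 3 + 2 - 1 = 4.
y[0] = 0*2 = 0
y[1] = -2*2 + 0*0 = -4
y[2] = -1*2 + -2*0 = -2
y[3] = -1*0 = 0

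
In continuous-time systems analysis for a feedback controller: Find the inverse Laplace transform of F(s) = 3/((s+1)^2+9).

Standard pair: w/((s+a)^2+w^2) <-> e^(-at)*sin(wt)*u(t)
With a=1, w=3: f(t) = e^(-t)*sin(3t)*u(t)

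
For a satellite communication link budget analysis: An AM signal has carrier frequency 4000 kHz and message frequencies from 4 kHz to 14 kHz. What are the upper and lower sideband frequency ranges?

Upper sideband (USB) = fc + [fm_low, fm_high] = 4000 + [4, 14] = [4004, 4014] kHz
Lower sideband (LSB) = fc - [fm_high, fm_low] = 4000 - [14, 4] = [3986, 3996] kHz
Total occupied spectrum: 3986 kHz to 4014 kHz (plus carrier at 4000 kHz)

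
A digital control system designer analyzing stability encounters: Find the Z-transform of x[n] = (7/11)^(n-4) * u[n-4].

Time-shifting property: if X(z) = Z{x[n]}, then Z{x[n-d]} = z^(-d) * X(z)
X(z) = z/(z - 7/11) for x[n] = (7/11)^n * u[n]
Z{x[n-4]} = z^(-4) * z/(z - 7/11) = z^(-3)/(z - 7/11)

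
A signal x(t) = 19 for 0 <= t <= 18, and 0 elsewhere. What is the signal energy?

Energy = integral of |x(t)|^2 dt over the signal duration
= 19^2 * 18 = 361 * 18 = 6498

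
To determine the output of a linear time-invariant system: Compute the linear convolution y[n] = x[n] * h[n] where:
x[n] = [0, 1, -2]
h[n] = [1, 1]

y[n] = sum_k x[k]*h[n-k]. Output length = len(x) + len(h) - 1 = 3 + 2 - 1 = 4.
y[0] = 0*1 = 0
y[1] = 1*1 + 0*1 = 1
y[2] = -2*1 + 1*1 = -1
y[3] = -2*1 = -2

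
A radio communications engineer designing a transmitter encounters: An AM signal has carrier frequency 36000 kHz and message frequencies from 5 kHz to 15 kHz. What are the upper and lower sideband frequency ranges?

Upper sideband (USB) = fc + [fm_low, fm_high] = 36000 + [5, 15] = [36005, 36015] kHz
Lower sideband (LSB) = fc - [fm_high, fm_low] = 36000 - [15, 5] = [35985, 35995] kHz
Total occupied spectrum: 35985 kHz to 36015 kHz (plus carrier at 36000 kHz)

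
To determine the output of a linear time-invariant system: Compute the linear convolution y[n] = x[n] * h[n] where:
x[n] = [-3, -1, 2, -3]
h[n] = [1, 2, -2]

y[n] = sum_k x[k]*h[n-k]. Output length = len(x) + len(h) - 1 = 4 + 3 - 1 = 6.
y[0] = -3*1 = -3
y[1] = -1*1 + -3*2 = -7
y[2] = 2*1 + -1*2 + -3*-2 = 6
y[3] = -3*1 + 2*2 + -1*-2 = 3
y[4] = -3*2 + 2*-2 = -10
y[5] = -3*-2 = 6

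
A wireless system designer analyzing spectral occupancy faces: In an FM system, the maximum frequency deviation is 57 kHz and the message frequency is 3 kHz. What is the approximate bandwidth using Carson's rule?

Carson's rule: BW = 2*(delta_f + f_m)
= 2*(57 + 3) kHz = 120 kHz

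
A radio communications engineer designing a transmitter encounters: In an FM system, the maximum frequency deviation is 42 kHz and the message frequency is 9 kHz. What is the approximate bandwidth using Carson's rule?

Carson's rule: BW = 2*(delta_f + f_m)
= 2*(42 + 9) kHz = 102 kHz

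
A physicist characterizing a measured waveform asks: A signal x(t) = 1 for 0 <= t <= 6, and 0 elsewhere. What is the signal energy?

Energy = integral of |x(t)|^2 dt over the signal duration
= 1^2 * 6 = 1 * 6 = 6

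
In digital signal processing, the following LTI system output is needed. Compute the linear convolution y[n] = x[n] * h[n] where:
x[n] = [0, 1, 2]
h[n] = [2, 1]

y[n] = sum_k x[k]*h[n-k]. Output length = len(x) + len(h) - 1 = 3 + 2 - 1 = 4.
y[0] = 0*2 = 0
y[1] = 1*2 + 0*1 = 2
y[2] = 2*2 + 1*1 = 5
y[3] = 2*1 = 2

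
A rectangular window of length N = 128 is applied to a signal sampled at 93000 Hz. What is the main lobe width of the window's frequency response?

For a rectangular window of length N,
the main lobe width in frequency is 2*f_s/N.
= 2*93000/128 = 11625/8 Hz
This determines the minimum frequency separation for resolving two sinusoids.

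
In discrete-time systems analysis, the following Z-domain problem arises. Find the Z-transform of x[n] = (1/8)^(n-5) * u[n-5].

Time-shifting property: if X(z) = Z{x[n]}, then Z{x[n-d]} = z^(-d) * X(z)
X(z) = z/(z - 1/8) for x[n] = (1/8)^n * u[n]
Z{x[n-5]} = z^(-5) * z/(z - 1/8) = z^(-4)/(z - 1/8)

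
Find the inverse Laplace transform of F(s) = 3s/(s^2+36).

Standard pair: s/(s^2+w^2) <-> cos(wt)*u(t)
With k=3, w=6: f(t) = 3*cos(6t)*u(t)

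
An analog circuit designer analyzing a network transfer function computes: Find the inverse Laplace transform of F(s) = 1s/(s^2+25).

Standard pair: s/(s^2+w^2) <-> cos(wt)*u(t)
With k=1, w=5: f(t) = cos(5t)*u(t)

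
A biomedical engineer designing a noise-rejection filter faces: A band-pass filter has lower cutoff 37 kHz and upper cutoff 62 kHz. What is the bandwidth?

Bandwidth = f_high - f_low
= 62 kHz - 37 kHz = 25 kHz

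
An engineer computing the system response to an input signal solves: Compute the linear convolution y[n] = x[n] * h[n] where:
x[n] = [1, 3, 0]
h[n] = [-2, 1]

y[n] = sum_k x[k]*h[n-k]. Output length = len(x) + len(h) - 1 = 3 + 2 - 1 = 4.
y[0] = 1*-2 = -2
y[1] = 3*-2 + 1*1 = -5
y[2] = 0*-2 + 3*1 = 3
y[3] = 0*1 = 0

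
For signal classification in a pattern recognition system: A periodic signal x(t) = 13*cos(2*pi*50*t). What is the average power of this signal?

Average power of A*cos(wt) is A^2/2.
P = 13^2 / 2 = 169/2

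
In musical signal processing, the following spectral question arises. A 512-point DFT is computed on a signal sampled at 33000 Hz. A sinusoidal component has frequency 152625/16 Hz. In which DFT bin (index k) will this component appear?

DFT frequency resolution = f_s/N = 33000/512 = 4125/64 Hz
Bin index k = f_signal / resolution = 152625/16 / 4125/64 = 148
The signal frequency 152625/16 Hz falls in DFT bin k = 148.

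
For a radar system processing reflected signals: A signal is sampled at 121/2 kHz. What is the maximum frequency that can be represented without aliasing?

The maximum frequency that can be represented without aliasing
is the Nyquist frequency: f_max = f_s / 2 = 121/2 kHz / 2 = 121/4 kHz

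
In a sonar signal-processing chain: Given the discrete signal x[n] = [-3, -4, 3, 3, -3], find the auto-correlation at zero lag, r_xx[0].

The auto-correlation at zero lag r_xx[0] equals the signal energy.
r_xx[0] = sum of x[n]^2 = (-3)^2 + (-4)^2 + 3^2 + 3^2 + (-3)^2
= 9 + 16 + 9 + 9 + 9 = 52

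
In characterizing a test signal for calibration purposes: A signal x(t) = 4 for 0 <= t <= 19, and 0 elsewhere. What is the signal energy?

Energy = integral of |x(t)|^2 dt over the signal duration
= 4^2 * 19 = 16 * 19 = 304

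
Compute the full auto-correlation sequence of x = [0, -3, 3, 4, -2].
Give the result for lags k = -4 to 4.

r_xx[k] = sum_m x[m]*x[m+k], indexed from 0, for k = -4 to 4:
  r_xx[-4] = x[4]*x[0] = 0
  r_xx[-3] = x[3]*x[0] + x[4]*x[1] = 6
  r_xx[-2] = x[2]*x[0] + x[3]*x[1] + x[4]*x[2] = -18
  r_xx[-1] = x[1]*x[0] + x[2]*x[1] + x[3]*x[2] + x[4]*x[3] = -5
  r_xx[0] = x[0]*x[0] + x[1]*x[1] + x[2]*x[2] + x[3]*x[3] + x[4]*x[4] = 38
  r_xx[1] = x[0]*x[1] + x[1]*x[2] + x[2]*x[3] + x[3]*x[4] = -5
  r_xx[2] = x[0]*x[2] + x[1]*x[3] + x[2]*x[4] = -18
  r_xx[3] = x[0]*x[3] + x[1]*x[4] = 6
  r_xx[4] = x[0]*x[4] = 0
r_xx = [0, 6, -18, -5, 38, -5, -18, 6, 0]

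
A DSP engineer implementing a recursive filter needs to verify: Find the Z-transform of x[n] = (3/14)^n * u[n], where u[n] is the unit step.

The Z-transform of a^n * u[n] is z/(z-a) for |z| > |a|.
Here a = 3/14, so X(z) = z/(z - (3/14)) = 14z/(14z - 3)
ROC: |z| > 3/14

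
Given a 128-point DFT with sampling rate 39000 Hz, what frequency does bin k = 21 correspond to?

The frequency of DFT bin k is: f_k = k * f_s / N
f_21 = 21 * 39000 / 128 = 102375/16 Hz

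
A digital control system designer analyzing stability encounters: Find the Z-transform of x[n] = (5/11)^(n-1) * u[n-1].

Time-shifting property: if X(z) = Z{x[n]}, then Z{x[n-d]} = z^(-d) * X(z)
X(z) = z/(z - 5/11) for x[n] = (5/11)^n * u[n]
Z{x[n-1]} = z^(-1) * z/(z - 5/11) = 1/(z - 5/11)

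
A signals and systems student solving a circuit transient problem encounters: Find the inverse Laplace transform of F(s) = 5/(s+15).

Standard pair: k/(s+a) <-> k*e^(-at)*u(t)
With k=5, a=15: f(t) = 5*e^(-15t)*u(t)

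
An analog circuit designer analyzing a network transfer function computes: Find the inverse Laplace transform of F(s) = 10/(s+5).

Standard pair: k/(s+a) <-> k*e^(-at)*u(t)
With k=10, a=5: f(t) = 10*e^(-5t)*u(t)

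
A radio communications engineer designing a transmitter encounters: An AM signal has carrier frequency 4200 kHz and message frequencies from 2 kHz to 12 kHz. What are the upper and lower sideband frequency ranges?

Upper sideband (USB) = fc + [fm_low, fm_high] = 4200 + [2, 12] = [4202, 4212] kHz
Lower sideband (LSB) = fc - [fm_high, fm_low] = 4200 - [12, 2] = [4188, 4198] kHz
Total occupied spectrum: 4188 kHz to 4212 kHz (plus carrier at 4200 kHz)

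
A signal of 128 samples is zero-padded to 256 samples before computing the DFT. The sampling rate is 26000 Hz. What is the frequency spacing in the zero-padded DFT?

Original DFT: N = 128, resolution = f_s/N = 26000/128 = 1625/8 Hz
Zero-padded DFT: N = 256, resolution = f_s/N = 26000/256 = 1625/16 Hz
Zero-padding interpolates the spectrum (finer frequency grid)
but does NOT improve the true spectral resolution (ability to resolve close frequencies).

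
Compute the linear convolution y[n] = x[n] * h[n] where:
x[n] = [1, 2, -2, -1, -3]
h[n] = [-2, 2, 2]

y[n] = sum_k x[k]*h[n-k]. Output length = len(x) + len(h) - 1 = 5 + 3 - 1 = 7.
y[0] = 1*-2 = -2
y[1] = 2*-2 + 1*2 = -2
y[2] = -2*-2 + 2*2 + 1*2 = 10
y[3] = -1*-2 + -2*2 + 2*2 = 2
y[4] = -3*-2 + -1*2 + -2*2 = 0
y[5] = -3*2 + -1*2 = -8
y[6] = -3*2 = -6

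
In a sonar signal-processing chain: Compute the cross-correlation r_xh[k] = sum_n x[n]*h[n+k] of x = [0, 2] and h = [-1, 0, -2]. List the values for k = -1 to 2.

Both sequences indexed from 0 and zero outside their support.
Lags with overlap: k = -1 to 2.
  r_xh[-1] = x[1]*h[0] = -2
  r_xh[0] = x[0]*h[0] + x[1]*h[1] = 0
  r_xh[1] = x[0]*h[1] + x[1]*h[2] = -4
  r_xh[2] = x[0]*h[2] = 0
r_xh = [-2, 0, -4, 0] (for k = -1, ..., 2)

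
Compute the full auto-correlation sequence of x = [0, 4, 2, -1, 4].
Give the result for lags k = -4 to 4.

r_xx[k] = sum_m x[m]*x[m+k], indexed from 0, for k = -4 to 4:
  r_xx[-4] = x[4]*x[0] = 0
  r_xx[-3] = x[3]*x[0] + x[4]*x[1] = 16
  r_xx[-2] = x[2]*x[0] + x[3]*x[1] + x[4]*x[2] = 4
  r_xx[-1] = x[1]*x[0] + x[2]*x[1] + x[3]*x[2] + x[4]*x[3] = 2
  r_xx[0] = x[0]*x[0] + x[1]*x[1] + x[2]*x[2] + x[3]*x[3] + x[4]*x[4] = 37
  r_xx[1] = x[0]*x[1] + x[1]*x[2] + x[2]*x[3] + x[3]*x[4] = 2
  r_xx[2] = x[0]*x[2] + x[1]*x[3] + x[2]*x[4] = 4
  r_xx[3] = x[0]*x[3] + x[1]*x[4] = 16
  r_xx[4] = x[0]*x[4] = 0
r_xx = [0, 16, 4, 2, 37, 2, 4, 16, 0]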